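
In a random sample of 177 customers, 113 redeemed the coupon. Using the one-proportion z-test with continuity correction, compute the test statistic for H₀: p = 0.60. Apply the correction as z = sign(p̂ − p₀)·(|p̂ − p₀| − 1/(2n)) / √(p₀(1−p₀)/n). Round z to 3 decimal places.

With x = 113 successes in n = 177, p̂ = 0.63842. p̂ − p₀ = 0.038418.
Continuity correction 1/(2n) = 1/354 = 0.002825.
Corrected numerator: |0.038418| − 0.002825 = 0.035593.
Under H₀, SE = √(p₀(1−p₀)/n) = √(0.60·0.40/177) = √0.001355932 = 0.036823.
z = +0.035593/0.036823 = 0.967.

z = 0.967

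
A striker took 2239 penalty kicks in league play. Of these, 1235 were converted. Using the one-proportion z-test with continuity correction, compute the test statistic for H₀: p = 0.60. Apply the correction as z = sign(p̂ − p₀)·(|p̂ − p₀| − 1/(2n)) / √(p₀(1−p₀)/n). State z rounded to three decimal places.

z = -4.655

With x = 1235 successes in n = 2239, p̂ = 0.55159. p̂ − p₀ = -0.048414.
Continuity correction 1/(2n) = 1/4478 = 0.000223.
Corrected numerator: |-0.048414| − 0.000223 = 0.048191.
SE₀ = √(0.60·0.40/2239) = 0.010353.
z = (−)0.048191/0.010353 = -4.655.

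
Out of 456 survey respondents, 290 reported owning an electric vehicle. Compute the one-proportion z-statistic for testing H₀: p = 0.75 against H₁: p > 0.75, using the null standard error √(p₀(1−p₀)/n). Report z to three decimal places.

p̂ = 290/456 = 0.63596.
SE₀ = √(0.75·0.25/456) = 0.020278.
z = (p̂ − p₀)/SE = (0.63596 − 0.75)/0.020278 = -5.624.

z = -5.624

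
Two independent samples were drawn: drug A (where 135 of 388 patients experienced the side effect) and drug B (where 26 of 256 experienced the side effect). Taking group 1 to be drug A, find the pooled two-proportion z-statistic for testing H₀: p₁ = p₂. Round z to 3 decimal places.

Sample proportions: p̂₁ = 135/388 = 0.34794 and p̂₂ = 26/256 = 0.10156.
Pooled p̂ = (135+26)/(388+256) = 161/644 = 0.25000.
Pooled SE = √[0.1875000·0.00648357] ≈ 0.034866.
z = (p̂₁ − p̂₂)/SE = (0.34794 − 0.10156)/0.034866 = 0.24638/0.034866 = 7.066.

z = 7.066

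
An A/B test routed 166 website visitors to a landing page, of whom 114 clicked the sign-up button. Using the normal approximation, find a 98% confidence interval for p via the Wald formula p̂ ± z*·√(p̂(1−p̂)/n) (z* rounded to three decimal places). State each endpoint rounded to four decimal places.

(0.6030, 0.7705)

With x = 114 successes in n = 166, p̂ = 0.68675.
SE = √(p̂(1−p̂)/n) = √(0.215126/166) = 0.035999.
For 98% confidence, z* = 2.326.
Margin = 2.326·0.035999 = 0.08373.
CI: 0.68675 ± 0.08373 = (0.6030, 0.7705).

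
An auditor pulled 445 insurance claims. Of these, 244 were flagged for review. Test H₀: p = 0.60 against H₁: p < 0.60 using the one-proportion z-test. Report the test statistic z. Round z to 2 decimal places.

z = -2.23

Sample proportion p̂ = 244/445 = 0.54831.
SE₀ = √(0.60·0.40/445) = 0.023223.
Test statistic: z = -0.05169/0.023223 = -2.23.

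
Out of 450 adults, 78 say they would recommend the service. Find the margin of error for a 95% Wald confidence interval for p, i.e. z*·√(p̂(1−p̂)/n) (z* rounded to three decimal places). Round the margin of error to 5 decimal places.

The sample proportion is 78/450 = 0.17333.
SE = √(p̂(1−p̂)/n) = √(0.143289/450) = 0.017844.
z* = 1.960 at the 95% level.
ME = 1.960·0.017844 = 0.03497.

ME = 0.03497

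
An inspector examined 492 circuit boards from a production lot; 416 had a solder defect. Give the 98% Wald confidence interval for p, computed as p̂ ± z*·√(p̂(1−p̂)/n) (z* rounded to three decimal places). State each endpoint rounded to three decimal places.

Sample proportion p̂ = 416/492 = 0.84553.
SE(p̂) = √(0.84553·0.15447/492) = 0.016293.
The 98% critical value is z* = 2.326.
Margin = 2.326·0.016293 = 0.03790.
CI: 0.84553 ± 0.03790 = (0.808, 0.883).

(0.808, 0.883)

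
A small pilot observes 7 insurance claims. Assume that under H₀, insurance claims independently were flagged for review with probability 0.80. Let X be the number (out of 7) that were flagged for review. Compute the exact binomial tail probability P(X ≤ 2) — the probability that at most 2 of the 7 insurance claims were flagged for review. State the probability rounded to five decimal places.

X is binomial with n = 7 and p = 0.80.
P(X ≤ 2) = C(7,0)·0.80^0·0.20^7 + C(7,1)·0.80^1·0.20^6 + C(7,2)·0.80^2·0.20^5.
= 0.000013 + 0.000358 + 0.004301 = 0.00467.

P = 0.00467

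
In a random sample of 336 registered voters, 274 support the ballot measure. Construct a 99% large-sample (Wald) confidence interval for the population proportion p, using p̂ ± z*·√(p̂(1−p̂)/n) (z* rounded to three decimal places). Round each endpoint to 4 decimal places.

(0.7610, 0.8700)

p̂ = 274/336 = 0.81548.
SE(p̂) = √(0.81548·0.18452/336) = 0.021162.
z* = 2.576 at the 99% level.
Margin of error: 2.576 × 0.021162 = 0.05451.
Interval: 0.81548 ± 0.05451 → (0.7610, 0.8700).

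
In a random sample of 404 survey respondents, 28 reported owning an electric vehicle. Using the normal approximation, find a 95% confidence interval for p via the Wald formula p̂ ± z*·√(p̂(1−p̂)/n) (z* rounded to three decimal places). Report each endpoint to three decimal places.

(0.045, 0.094)

p̂ = 28/404 = 0.06931.
Standard error of p̂: √(0.064503/404) = √0.000159662 = 0.012636.
The 95% critical value is z* = 1.960.
Margin = 1.960·0.012636 = 0.02477.
Interval: 0.06931 ± 0.02477 → (0.045, 0.094).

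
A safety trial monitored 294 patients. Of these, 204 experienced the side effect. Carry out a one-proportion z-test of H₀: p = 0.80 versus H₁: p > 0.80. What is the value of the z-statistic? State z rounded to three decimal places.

p̂ = 204/294 = 0.69388.
Null standard error: √(0.80·0.20/294) = √0.000544218 = 0.023328.
Test statistic: z = -0.10612/0.023328 = -4.549.

z = -4.549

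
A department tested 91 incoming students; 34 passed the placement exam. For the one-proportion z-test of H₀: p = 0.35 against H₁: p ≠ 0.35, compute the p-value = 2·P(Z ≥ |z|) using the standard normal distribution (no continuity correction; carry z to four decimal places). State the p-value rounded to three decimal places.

p̂ = 34/91 = 0.37363.
SE₀ = √(0.35·0.65/91) = 0.050000.
z = (p̂ − p₀)/SE = (34/91 − 0.35)/0.050000 ≈ 0.4725.
From the standard normal, 2·P(Z ≥ |z|) = 0.637.

p-value = 0.637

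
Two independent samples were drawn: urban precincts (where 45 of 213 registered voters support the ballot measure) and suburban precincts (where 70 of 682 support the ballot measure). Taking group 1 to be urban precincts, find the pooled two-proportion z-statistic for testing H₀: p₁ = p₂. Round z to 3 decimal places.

z = 4.136

p̂₁ = 45/213 = 0.21127, p̂₂ = 70/682 = 0.10264.
Pooled p̂ = (45+70)/(213+682) = 115/895 = 0.12849.
Pooled SE = √[0.1119815·0.00616111] ≈ 0.026267.
z = (p̂₁ − p̂₂)/SE = (0.21127 − 0.10264)/0.026267 = 0.10863/0.026267 = 4.136.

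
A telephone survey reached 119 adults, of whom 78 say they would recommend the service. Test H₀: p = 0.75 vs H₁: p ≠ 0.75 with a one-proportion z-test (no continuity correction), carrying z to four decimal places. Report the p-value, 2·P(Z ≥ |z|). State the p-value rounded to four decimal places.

p-value = 0.0172

Sample proportion p̂ = 78/119 = 0.65546.
SE₀ = √(0.75·0.25/119) = 0.039694.
z = (p̂ − p₀)/SE = (78/119 − 0.75)/0.039694 ≈ -2.3817.
From the standard normal, 2·P(Z ≥ |z|) = 0.0172.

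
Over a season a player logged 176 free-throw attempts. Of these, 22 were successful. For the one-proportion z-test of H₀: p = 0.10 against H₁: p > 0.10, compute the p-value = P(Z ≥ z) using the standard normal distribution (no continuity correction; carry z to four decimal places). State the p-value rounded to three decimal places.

p-value = 0.134

Sample proportion p̂ = 22/176 = 0.12500.
SE₀ = √(0.10·0.90/176) = 0.022613.
z = (p̂ − p₀)/SE = (22/176 − 0.10)/0.022613 ≈ 1.1055.
From the standard normal, P(Z ≥ z) = 0.134.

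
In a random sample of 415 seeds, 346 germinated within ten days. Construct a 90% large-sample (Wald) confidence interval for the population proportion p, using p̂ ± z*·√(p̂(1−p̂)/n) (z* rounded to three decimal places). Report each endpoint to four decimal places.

(0.8037, 0.8638)

p̂ = 346/415 = 0.83373.
Standard error of p̂: √(0.138621/415) = √0.000334026 = 0.018276.
The 90% critical value is z* = 1.645.
Margin = 1.645·0.018276 = 0.03006.
Interval: 0.83373 ± 0.03006 → (0.8037, 0.8638).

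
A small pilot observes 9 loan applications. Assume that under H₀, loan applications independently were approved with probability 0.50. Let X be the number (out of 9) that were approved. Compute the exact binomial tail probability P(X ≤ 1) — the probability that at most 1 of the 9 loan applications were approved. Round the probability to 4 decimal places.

P = 0.0195

X ~ Binomial(n=9, p=0.50).
P(X ≤ 1) = C(9,0)·0.50^0·0.50^9 + C(9,1)·0.50^1·0.50^8.
= 0.001953 + 0.017578 = 0.0195.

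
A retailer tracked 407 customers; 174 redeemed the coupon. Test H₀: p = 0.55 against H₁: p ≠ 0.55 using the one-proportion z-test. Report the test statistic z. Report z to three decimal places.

p̂ = 174/407 = 0.42752.
SE₀ = √(0.55·0.45/407) = 0.024660.
Test statistic: z = -0.12248/0.024660 = -4.967.

z = -4.967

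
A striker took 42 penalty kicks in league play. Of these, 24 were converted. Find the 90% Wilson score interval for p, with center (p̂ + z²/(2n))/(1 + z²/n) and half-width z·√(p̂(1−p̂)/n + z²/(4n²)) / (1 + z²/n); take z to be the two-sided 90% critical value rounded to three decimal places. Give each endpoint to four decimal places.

(0.4453, 0.6889)

Here p̂ = 24/42 = 0.57143 and z = 1.645 (z² = 2.706025).
1 + z²/n = 1.064429.
Center = (0.57143 + 0.032215)/1.064429 = 0.56711.
Radicand: p̂(1−p̂)/n + z²/(4n²) = 0.005830904 + 0.000383507 = 0.006214411.
Half-width = z·√(radicand)/denom = 1.645·0.078832/1.064429 = 0.12183.
Interval: 0.56711 ± 0.12183 → (0.4453, 0.6889).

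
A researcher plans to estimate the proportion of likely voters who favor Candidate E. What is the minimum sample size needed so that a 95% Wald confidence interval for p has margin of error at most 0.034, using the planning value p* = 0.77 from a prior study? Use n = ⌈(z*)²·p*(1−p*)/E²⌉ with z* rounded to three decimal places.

The 95% critical value is z* = 1.960.
p*(1−p*) = 0.77·0.23 = 0.1771.
Required n before rounding: 3.841600 × 0.1771 / 0.034² = 588.536.
Rounding up, n = 589.

n = 589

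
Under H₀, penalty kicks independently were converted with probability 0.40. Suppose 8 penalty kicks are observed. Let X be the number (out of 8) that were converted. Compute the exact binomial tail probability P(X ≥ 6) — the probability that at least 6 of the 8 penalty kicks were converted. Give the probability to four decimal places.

X is binomial with n = 8 and p = 0.40.
P(X ≥ 6) = C(8,6)·0.40^6·0.60^2 + C(8,7)·0.40^7·0.60^1 + C(8,8)·0.40^8·0.60^0.
= 0.041288 + 0.007864 + 0.000655 = 0.0498.

P = 0.0498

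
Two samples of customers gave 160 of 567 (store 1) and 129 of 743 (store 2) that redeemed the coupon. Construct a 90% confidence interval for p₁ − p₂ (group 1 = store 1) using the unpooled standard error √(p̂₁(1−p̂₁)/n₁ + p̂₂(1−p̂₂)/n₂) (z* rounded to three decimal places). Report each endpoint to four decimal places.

(0.0700, 0.1472)

p̂₁ = 160/567 = 0.28219, p̂₂ = 129/743 = 0.17362; p̂₁ − p̂₂ = 0.10857.
Unpooled SE = √(p̂₁(1−p̂₁)/n₁ + p̂₂(1−p̂₂)/n₂) = √(0.000357244 + 0.000193104) = 0.023460.
For 90% confidence, z* = 1.645. Margin of error = 0.03859.
Interval: 0.10857 ± 0.03859 → (0.0700, 0.1472).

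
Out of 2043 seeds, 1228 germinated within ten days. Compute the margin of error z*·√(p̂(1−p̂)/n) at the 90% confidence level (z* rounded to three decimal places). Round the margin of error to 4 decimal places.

p̂ = 1228/2043 = 0.60108.
Standard error of p̂: √(0.239783/2043) = √0.000117368 = 0.010834.
The 90% critical value is z* = 1.645.
So ME = 0.0178.

ME = 0.0178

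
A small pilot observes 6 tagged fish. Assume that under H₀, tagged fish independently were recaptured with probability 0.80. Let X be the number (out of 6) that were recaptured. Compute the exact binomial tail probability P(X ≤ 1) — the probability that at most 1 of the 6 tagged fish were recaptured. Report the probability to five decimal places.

P = 0.00160

X is binomial with n = 6 and p = 0.80.
P(X ≤ 1) = C(6,0)·0.80^0·0.20^6 + C(6,1)·0.80^1·0.20^5.
= 0.000064 + 0.001536 = 0.00160.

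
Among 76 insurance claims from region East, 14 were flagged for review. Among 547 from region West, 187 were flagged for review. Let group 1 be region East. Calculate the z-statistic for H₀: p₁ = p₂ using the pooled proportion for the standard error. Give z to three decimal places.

Sample proportions: p̂₁ = 14/76 = 0.18421 and p̂₂ = 187/547 = 0.34186.
Pooling: p̂ = 201/623 = 0.32263.
Pooled SE = √[0.2185407·0.01498605] ≈ 0.057228.
z = (p̂₁ − p̂₂)/SE = (0.18421 − 0.34186)/0.057228 = -0.15765/0.057228 = -2.755.

z = -2.755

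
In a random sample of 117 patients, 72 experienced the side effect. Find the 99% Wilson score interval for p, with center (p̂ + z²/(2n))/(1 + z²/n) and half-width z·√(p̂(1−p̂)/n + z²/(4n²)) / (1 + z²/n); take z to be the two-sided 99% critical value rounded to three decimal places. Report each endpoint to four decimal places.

Here p̂ = 72/117 = 0.61538 and z = 2.576 (z² = 6.635776).
1 + z²/n = 1.056716.
Adjusted center: (0.61538 + z²/(2n))/1.056716 = 0.60919.
Radicand: p̂(1−p̂)/n + z²/(4n²) = 0.002022961 + 0.000121188 = 0.002144149.
Half-width = 2.576·√0.002144149/1.056716 = 0.11288.
CI: 0.60919 ± 0.11288 = (0.4963, 0.7221).

(0.4963, 0.7221)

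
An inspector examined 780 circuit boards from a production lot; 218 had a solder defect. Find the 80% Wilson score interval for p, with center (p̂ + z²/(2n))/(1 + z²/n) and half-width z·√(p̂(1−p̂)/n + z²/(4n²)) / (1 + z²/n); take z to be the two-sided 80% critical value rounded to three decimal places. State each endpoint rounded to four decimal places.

Here p̂ = 218/780 = 0.27949 and z = 1.282 (z² = 1.643524).
1 + z²/n = 1.002107.
Center = (0.27949 + 0.001054)/1.002107 = 0.27995.
Radicand: p̂(1−p̂)/n + z²/(4n²) = 0.000258172 + 0.000000675 = 0.000258847.
Half-width = 1.282·√0.000258847/1.002107 = 0.02058.
So the interval runs from 0.2594 to 0.3005.

(0.2594, 0.3005)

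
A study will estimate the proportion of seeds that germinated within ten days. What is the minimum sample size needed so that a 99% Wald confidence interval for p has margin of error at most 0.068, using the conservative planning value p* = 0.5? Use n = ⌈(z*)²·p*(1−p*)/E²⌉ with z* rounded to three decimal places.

n = 359

The 99% critical value is z* = 2.576.
p*(1−p*) = 0.2500.
Required n before rounding: 6.635776 × 0.2500 / 0.068² = 358.768.
⌈358.768⌉ = 359.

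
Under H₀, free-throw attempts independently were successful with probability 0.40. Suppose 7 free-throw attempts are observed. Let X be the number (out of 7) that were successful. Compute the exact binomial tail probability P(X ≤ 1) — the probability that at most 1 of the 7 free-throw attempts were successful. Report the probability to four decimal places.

P = 0.1586

X is binomial with n = 7 and p = 0.40.
P(X ≤ 1) = C(7,0)·0.40^0·0.60^7 + C(7,1)·0.40^1·0.60^6.
= 0.027994 + 0.130637 = 0.1586.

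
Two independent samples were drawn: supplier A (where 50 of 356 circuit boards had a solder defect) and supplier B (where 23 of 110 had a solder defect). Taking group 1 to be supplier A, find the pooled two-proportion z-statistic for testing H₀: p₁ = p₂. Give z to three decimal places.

p̂₁ = 50/356 = 0.14045, p̂₂ = 23/110 = 0.20909.
Pooled p̂ = (50+23)/(356+110) = 73/466 = 0.15665.
Pooled SE = √[0.1321124·0.01189990] ≈ 0.039650.
z = (p̂₁ − p̂₂)/SE = (0.14045 − 0.20909)/0.039650 = -0.06864/0.039650 = -1.731.

z = -1.731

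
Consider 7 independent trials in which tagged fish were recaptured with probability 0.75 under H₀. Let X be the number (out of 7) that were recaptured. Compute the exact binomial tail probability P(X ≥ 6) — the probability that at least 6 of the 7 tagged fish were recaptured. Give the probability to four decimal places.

P = 0.4449

X is binomial with n = 7 and p = 0.75.
P(X ≥ 6) = C(7,6)·0.75^6·0.25^1 + C(7,7)·0.75^7·0.25^0.
= 0.311462 + 0.133484 = 0.4449.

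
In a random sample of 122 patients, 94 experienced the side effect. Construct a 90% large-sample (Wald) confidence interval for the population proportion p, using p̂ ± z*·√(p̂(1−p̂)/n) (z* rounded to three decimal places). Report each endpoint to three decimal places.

(0.708, 0.833)

The sample proportion is 94/122 = 0.77049.
SE(p̂) = √(0.77049·0.22951/122) = 0.038072.
The 90% critical value is z* = 1.645.
Margin = 1.645·0.038072 = 0.06263.
CI: 0.77049 ± 0.06263 = (0.708, 0.833).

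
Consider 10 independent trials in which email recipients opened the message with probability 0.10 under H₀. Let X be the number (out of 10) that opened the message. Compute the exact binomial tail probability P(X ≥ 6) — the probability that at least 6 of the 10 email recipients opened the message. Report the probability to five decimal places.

X ~ Binomial(n=10, p=0.10).
P(X ≥ 6) = Σ_{j=6}^{10} C(10,j)·0.10^j·0.90^{10−j}.
= 0.000138 + 0.000009 + 0.000000 + 0.000000 + 0.000000 = 0.00015.

P = 0.00015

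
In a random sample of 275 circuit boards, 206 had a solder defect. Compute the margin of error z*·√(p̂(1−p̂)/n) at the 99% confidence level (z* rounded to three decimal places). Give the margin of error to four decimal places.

ME = 0.0673

The sample proportion is 206/275 = 0.74909.
SE = √(p̂(1−p̂)/n) = √(0.187954/275) = 0.026143.
For 99% confidence, z* = 2.576.
So ME = 0.0673.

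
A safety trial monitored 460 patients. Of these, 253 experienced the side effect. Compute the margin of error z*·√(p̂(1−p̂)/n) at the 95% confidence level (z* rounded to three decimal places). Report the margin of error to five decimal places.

ME = 0.04546

p̂ = 253/460 = 0.55000.
SE(p̂) = √(0.55000·0.45000/460) = 0.023196.
The 95% critical value is z* = 1.960.
ME = 1.960·0.023196 = 0.04546.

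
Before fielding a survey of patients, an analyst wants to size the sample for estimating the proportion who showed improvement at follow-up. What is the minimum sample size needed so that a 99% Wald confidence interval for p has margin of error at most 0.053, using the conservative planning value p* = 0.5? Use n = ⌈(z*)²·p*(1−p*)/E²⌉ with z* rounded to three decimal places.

z* = 2.576 at the 99% level.
p*(1−p*) = 0.2500.
(z*)²·p*(1−p*)/E² = 6.635776·0.2500/0.002809 = 590.582.
Rounding up, n = 591.

n = 591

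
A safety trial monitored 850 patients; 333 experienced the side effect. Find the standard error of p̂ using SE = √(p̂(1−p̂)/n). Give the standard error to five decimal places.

SE = 0.01674

With x = 333 successes in n = 850, p̂ = 0.39176.
p̂(1−p̂) = 0.238284.
SE = √(0.238284/850) = √0.000280334 = 0.01674.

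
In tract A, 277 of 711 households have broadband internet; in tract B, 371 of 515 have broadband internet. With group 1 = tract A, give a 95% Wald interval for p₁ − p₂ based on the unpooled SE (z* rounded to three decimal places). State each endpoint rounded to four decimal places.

(-0.3836, -0.2780)

p̂₁ = 277/711 = 0.38959, p̂₂ = 371/515 = 0.72039; p̂₁ − p̂₂ = -0.33080.
Unpooled SE = √(p̂₁(1−p̂₁)/n₁ + p̂₂(1−p̂₂)/n₂) = √(0.000334473 + 0.000391124) = 0.026937.
z* = 1.960 at the 95% level. Margin = 1.960·0.026937 = 0.05280.
So the interval runs from -0.3836 to -0.2780.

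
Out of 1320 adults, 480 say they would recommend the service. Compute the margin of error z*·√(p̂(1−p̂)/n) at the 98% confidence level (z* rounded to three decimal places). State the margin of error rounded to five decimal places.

With x = 480 successes in n = 1320, p̂ = 0.36364.
Standard error of p̂: √(0.231405/1320) = √0.000175307 = 0.013240.
The 98% critical value is z* = 2.326.
ME = 2.326·0.013240 = 0.03080.

ME = 0.03080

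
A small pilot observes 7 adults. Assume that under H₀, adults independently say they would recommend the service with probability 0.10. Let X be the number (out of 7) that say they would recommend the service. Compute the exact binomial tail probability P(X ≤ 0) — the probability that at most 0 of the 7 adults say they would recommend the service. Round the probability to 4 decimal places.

X is binomial with n = 7 and p = 0.10.
P(X ≤ 0) = C(7,0)·0.10^0·0.90^7.
= 0.478297 = 0.4783.

P = 0.4783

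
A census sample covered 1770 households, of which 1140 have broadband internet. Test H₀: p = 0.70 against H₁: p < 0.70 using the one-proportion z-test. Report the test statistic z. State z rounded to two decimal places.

p̂ = 1140/1770 = 0.64407.
SE₀ = √(0.70·0.30/1770) = 0.010892.
Test statistic: z = -0.05593/0.010892 = -5.13.

z = -5.13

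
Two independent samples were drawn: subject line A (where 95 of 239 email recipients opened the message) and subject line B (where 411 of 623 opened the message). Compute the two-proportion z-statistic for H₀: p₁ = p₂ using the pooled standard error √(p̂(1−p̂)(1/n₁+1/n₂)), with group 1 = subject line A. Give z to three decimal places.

p̂₁ = 95/239 = 0.39749, p̂₂ = 411/623 = 0.65971.
Pooled p̂ = (95+411)/(239+623) = 506/862 = 0.58701.
SE = √[p̂(1−p̂)(1/n₁+1/n₂)] = √[0.58701·0.41299·(1/239+1/623)] ≈ 0.037463.
z = (p̂₁ − p̂₂)/SE = (0.39749 − 0.65971)/0.037463 = -0.26222/0.037463 = -6.999.

z = -6.999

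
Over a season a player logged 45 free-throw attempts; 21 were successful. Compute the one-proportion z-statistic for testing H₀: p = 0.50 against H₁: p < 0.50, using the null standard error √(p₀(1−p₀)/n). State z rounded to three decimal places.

z = -0.447

p̂ = 21/45 = 0.46667.
Under H₀, SE = √(p₀(1−p₀)/n) = √(0.50·0.50/45) = √0.005555556 = 0.074536.
z = (0.46667 − 0.50)/0.074536 = -0.03333/0.074536 = -0.447.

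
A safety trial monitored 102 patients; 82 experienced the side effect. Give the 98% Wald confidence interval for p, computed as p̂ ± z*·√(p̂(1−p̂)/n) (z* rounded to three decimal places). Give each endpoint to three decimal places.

Sample proportion p̂ = 82/102 = 0.80392.
SE(p̂) = √(0.80392·0.19608/102) = 0.039312.
z* = 2.326 at the 98% level.
Margin = 2.326·0.039312 = 0.09144.
So the interval runs from 0.712 to 0.895.

(0.712, 0.895)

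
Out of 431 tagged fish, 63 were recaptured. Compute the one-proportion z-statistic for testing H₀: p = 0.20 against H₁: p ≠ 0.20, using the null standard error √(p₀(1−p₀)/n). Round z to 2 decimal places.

p̂ = 63/431 = 0.14617.
SE₀ = √(0.20·0.80/431) = 0.019267.
z = (0.14617 − 0.20)/0.019267 = -0.05383/0.019267 = -2.79.

z = -2.79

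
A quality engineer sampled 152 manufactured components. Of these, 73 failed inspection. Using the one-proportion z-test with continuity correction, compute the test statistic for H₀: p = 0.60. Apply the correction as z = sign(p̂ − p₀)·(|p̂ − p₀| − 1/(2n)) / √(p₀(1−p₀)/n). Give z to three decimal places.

z = -2.931

p̂ = 73/152 = 0.48026. p̂ − p₀ = -0.119737.
Continuity correction 1/(2n) = 1/304 = 0.003289.
Corrected numerator: |-0.119737| − 0.003289 = 0.116448.
SE₀ = √(0.60·0.40/152) = 0.039736.
z = (−)0.116448/0.039736 = -2.931.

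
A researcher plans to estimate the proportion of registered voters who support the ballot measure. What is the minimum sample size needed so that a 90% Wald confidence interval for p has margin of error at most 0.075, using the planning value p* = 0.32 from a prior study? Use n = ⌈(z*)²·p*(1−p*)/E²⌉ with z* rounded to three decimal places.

n = 105

For 90% confidence, z* = 1.645.
p*(1−p*) = 0.32·0.68 = 0.2176.
Required n before rounding: 2.706025 × 0.2176 / 0.075² = 104.681.
Rounding up, n = 105.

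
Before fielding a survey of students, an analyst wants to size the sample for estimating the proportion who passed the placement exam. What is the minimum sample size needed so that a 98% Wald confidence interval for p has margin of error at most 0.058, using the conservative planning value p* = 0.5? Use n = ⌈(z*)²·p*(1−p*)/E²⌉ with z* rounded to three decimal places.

n = 403

z* = 2.326 at the 98% level.
p*(1−p*) = 0.50·0.50 = 0.2500.
Required n before rounding: 5.410276 × 0.2500 / 0.058² = 402.072.
Rounding up, n = 403.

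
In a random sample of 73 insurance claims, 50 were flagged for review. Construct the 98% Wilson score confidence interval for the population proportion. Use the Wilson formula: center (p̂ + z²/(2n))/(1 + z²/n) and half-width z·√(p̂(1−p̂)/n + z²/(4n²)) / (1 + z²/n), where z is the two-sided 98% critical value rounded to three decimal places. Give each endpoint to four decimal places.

Here p̂ = 50/73 = 0.68493 and z = 2.326 (z² = 5.410276).
1 + z²/n = 1.074113.
Center = (0.68493 + 0.037057)/1.074113 = 0.67217.
Radicand: p̂(1−p̂)/n + z²/(4n²) = 0.002956169 + 0.000253813 = 0.003209982.
Half-width = 2.326·√0.003209982/1.074113 = 0.12269.
CI: 0.67217 ± 0.12269 = (0.5495, 0.7949).

(0.5495, 0.7949)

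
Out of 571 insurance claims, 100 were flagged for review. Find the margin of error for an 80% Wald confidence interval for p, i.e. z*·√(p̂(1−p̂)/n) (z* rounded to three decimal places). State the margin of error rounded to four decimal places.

p̂ = 100/571 = 0.17513.
SE(p̂) = √(0.17513·0.82487/571) = 0.015906.
z* = 1.282 at the 80% level.
Margin of error = z*·SE = 1.282 × 0.015906 = 0.0204.

ME = 0.0204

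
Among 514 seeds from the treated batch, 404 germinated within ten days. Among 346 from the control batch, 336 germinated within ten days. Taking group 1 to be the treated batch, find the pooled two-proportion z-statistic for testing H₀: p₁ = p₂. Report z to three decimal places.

p̂₁ = 404/514 = 0.78599, p̂₂ = 336/346 = 0.97110.
Pooling: p̂ = 740/860 = 0.86047.
Pooled SE = √[0.1200649·0.00483570] ≈ 0.024096.
z = -0.18511/0.024096 = -7.682.

z = -7.682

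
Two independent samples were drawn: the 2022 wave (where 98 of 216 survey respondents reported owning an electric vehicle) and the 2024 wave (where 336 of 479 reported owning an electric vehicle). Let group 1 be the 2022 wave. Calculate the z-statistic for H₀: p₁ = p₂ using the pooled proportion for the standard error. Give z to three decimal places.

z = -6.242

Sample proportions: p̂₁ = 98/216 = 0.45370 and p̂₂ = 336/479 = 0.70146.
Pooled p̂ = (98+336)/(216+479) = 434/695 = 0.62446.
Pooled SE = √[0.2345096·0.00671731] ≈ 0.039690.
z = (p̂₁ − p̂₂)/SE = (0.45370 − 0.70146)/0.039690 = -0.24776/0.039690 = -6.242.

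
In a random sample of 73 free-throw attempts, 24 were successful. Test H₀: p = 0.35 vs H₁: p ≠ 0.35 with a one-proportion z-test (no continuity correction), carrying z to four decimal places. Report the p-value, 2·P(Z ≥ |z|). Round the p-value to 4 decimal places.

With x = 24 successes in n = 73, p̂ = 0.32877.
SE₀ = √(0.35·0.65/73) = 0.055825.
z = (p̂ − p₀)/SE = (24/73 − 0.35)/0.055825 ≈ -0.3803.
p-value = 2·P(Z ≥ |z|) with z = -0.3803 → 0.7037.

p-value = 0.7037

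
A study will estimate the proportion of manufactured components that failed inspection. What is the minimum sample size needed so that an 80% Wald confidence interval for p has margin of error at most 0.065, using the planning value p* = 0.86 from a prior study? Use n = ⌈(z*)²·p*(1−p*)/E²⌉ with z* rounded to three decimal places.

n = 47

The 80% critical value is z* = 1.282.
p*(1−p*) = 0.86·0.14 = 0.1204.
Required n before rounding: 1.643524 × 0.1204 / 0.065² = 46.836.
⌈46.836⌉ = 47.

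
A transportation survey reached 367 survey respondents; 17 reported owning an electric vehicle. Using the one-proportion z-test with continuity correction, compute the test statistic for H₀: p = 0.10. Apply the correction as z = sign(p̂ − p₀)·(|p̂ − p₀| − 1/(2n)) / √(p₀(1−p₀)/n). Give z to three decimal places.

z = -3.341

With x = 17 successes in n = 367, p̂ = 0.04632. p̂ − p₀ = -0.053678.
1/(2n) = 0.001362.
Corrected numerator: |-0.053678| − 0.001362 = 0.052316.
Under H₀, SE = √(p₀(1−p₀)/n) = √(0.10·0.90/367) = √0.000245232 = 0.015660.
z = −0.052316/0.015660 = -3.341.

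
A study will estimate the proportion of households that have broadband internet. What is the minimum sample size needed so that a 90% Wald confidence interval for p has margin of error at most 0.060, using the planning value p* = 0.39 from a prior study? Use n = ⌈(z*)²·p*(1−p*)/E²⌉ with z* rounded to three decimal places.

n = 179

For 90% confidence, z* = 1.645.
p*(1−p*) = 0.2379.
Required n before rounding: 2.706025 × 0.2379 / 0.060² = 178.823.
⌈178.823⌉ = 179.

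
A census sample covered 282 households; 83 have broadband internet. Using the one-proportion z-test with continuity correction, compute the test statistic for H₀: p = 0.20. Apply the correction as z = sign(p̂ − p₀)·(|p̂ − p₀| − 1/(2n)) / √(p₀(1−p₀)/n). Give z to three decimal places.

p̂ = 83/282 = 0.29433. p̂ − p₀ = 0.094326.
Continuity correction 1/(2n) = 1/564 = 0.001773.
Corrected numerator: |0.094326| − 0.001773 = 0.092553.
Null standard error: √(0.20·0.80/282) = √0.000567376 = 0.023820.
z = (+)0.092553/0.023820 = 3.886.

z = 3.886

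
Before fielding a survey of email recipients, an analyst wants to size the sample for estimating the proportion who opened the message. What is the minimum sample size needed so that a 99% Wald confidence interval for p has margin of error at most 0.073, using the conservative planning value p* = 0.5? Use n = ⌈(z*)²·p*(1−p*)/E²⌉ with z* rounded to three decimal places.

n = 312

z* = 2.576 at the 99% level.
p*(1−p*) = 0.2500.
Required n before rounding: 6.635776 × 0.2500 / 0.073² = 311.305.
Rounding up, n = 312.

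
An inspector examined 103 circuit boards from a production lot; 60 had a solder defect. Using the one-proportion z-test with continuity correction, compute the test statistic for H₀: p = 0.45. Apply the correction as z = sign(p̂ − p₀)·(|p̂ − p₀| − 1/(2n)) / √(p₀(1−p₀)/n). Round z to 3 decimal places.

z = 2.604

Sample proportion p̂ = 60/103 = 0.58252. p̂ − p₀ = 0.132524.
Continuity correction 1/(2n) = 1/206 = 0.004854.
Corrected numerator: |0.132524| − 0.004854 = 0.127670.
Null standard error: √(0.45·0.55/103) = √0.002402913 = 0.049020.
z = +0.127670/0.049020 = 2.604.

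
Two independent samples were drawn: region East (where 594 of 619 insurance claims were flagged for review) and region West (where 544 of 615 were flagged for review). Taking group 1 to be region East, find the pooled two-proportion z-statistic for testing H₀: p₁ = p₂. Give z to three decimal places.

z = 4.922

Sample proportions: p̂₁ = 594/619 = 0.95961 and p̂₂ = 544/615 = 0.88455.
Pooling: p̂ = 1138/1234 = 0.92220.
SE = √[p̂(1−p̂)(1/n₁+1/n₂)] = √[0.92220·0.07780·(1/619+1/615)] ≈ 0.015250.
z = (p̂₁ − p̂₂)/SE = (0.95961 − 0.88455)/0.015250 = 0.07506/0.015250 = 4.922.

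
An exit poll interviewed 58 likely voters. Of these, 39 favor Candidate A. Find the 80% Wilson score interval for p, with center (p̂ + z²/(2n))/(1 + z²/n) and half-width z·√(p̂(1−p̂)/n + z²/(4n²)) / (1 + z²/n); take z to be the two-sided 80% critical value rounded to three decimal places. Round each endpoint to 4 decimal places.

p̂ = 39/58 = 0.67241; z = 1.282, so z² = 1.643524.
Denominator 1 + z²/n = 1 + 1.643524/58 = 1.028337.
Center = (0.67241 + 0.014168)/1.028337 = 0.66766.
Radicand: p̂(1−p̂)/n + z²/(4n²) = 0.003797819 + 0.000122141 = 0.003919960.
Half-width = 1.282·√0.003919960/1.028337 = 0.07805.
CI: 0.66766 ± 0.07805 = (0.5896, 0.7457).

(0.5896, 0.7457)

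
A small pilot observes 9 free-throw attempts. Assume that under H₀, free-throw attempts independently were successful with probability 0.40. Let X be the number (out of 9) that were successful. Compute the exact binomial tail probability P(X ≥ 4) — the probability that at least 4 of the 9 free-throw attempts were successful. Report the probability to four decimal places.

X is binomial with n = 9 and p = 0.40.
P(X ≥ 4) = Σ_{j=4}^{9} C(9,j)·0.40^j·0.60^{9−j}.
= 0.250823 + 0.167215 + 0.074318 + 0.021234 + 0.003539 + 0.000262 = 0.5174.

P = 0.5174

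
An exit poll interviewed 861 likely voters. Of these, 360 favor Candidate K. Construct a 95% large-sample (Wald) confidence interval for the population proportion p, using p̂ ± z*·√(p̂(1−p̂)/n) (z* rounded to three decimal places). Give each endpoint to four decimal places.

With x = 360 successes in n = 861, p̂ = 0.41812.
SE = √(p̂(1−p̂)/n) = √(0.243295/861) = 0.016810.
For 95% confidence, z* = 1.960.
Margin = 1.960·0.016810 = 0.03295.
CI: 0.41812 ± 0.03295 = (0.3852, 0.4511).

(0.3852, 0.4511)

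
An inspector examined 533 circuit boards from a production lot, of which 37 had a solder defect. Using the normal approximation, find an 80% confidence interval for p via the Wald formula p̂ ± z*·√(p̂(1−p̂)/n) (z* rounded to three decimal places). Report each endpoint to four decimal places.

(0.0553, 0.0835)

With x = 37 successes in n = 533, p̂ = 0.06942.
SE(p̂) = √(0.06942·0.93058/533) = 0.011009.
For 80% confidence, z* = 1.282.
Margin of error: 1.282 × 0.011009 = 0.01411.
Interval: 0.06942 ± 0.01411 → (0.0553, 0.0835).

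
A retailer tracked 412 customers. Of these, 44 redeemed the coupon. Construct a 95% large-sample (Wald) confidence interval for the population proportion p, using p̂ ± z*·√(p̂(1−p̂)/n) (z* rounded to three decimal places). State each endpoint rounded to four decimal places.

(0.0770, 0.1366)

Sample proportion p̂ = 44/412 = 0.10680.
Standard error of p̂: √(0.095391/412) = √0.000231531 = 0.015216.
The 95% critical value is z* = 1.960.
Margin = 1.960·0.015216 = 0.02982.
CI: 0.10680 ± 0.02982 = (0.0770, 0.1366).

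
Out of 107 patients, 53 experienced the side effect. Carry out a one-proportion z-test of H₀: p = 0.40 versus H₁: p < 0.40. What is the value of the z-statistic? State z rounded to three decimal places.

Sample proportion p̂ = 53/107 = 0.49533.
Null standard error: √(0.40·0.60/107) = √0.002242991 = 0.047360.
Test statistic: z = 0.09533/0.047360 = 2.013.

z = 2.013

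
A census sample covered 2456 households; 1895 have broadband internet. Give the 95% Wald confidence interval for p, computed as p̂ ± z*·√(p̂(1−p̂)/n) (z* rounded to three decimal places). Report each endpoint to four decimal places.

The sample proportion is 1895/2456 = 0.77158.
Standard error of p̂: √(0.176244/2456) = √0.000071761 = 0.008471.
For 95% confidence, z* = 1.960.
Margin = 1.960·0.008471 = 0.01660.
CI: 0.77158 ± 0.01660 = (0.7550, 0.7882).

(0.7550, 0.7882)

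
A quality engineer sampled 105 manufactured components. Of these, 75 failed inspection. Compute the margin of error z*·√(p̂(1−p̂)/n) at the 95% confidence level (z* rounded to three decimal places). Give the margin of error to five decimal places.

ME = 0.08641

The sample proportion is 75/105 = 0.71429.
SE = √(p̂(1−p̂)/n) = √(0.204082/105) = 0.044087.
z* = 1.960 at the 95% level.
So ME = 0.08641.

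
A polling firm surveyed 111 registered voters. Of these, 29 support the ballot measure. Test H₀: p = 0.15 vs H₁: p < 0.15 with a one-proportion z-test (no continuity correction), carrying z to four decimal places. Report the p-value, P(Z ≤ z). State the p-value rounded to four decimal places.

With x = 29 successes in n = 111, p̂ = 0.26126.
SE₀ = √(0.15·0.85/111) = 0.033892.
Test statistic (full precision, shown to 4 dp): z = (29/111 − 0.15)/SE₀ ≈ 3.2828.
From the standard normal, P(Z ≤ z) = 0.9995.

p-value = 0.9995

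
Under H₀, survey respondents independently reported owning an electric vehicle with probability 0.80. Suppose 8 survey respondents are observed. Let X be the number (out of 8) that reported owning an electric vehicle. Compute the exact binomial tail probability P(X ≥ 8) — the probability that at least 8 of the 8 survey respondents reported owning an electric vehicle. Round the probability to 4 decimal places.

X ~ Binomial(n=8, p=0.80).
P(X ≥ 8) = C(8,8)·0.80^8·0.20^0.
= 0.167772 = 0.1678.

P = 0.1678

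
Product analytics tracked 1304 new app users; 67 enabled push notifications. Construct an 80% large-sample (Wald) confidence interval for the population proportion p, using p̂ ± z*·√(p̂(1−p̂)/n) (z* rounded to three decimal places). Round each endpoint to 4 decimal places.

(0.0435, 0.0592)

The sample proportion is 67/1304 = 0.05138.
SE(p̂) = √(0.05138·0.94862/1304) = 0.006114.
The 80% critical value is z* = 1.282.
Margin of error: 1.282 × 0.006114 = 0.00784.
Interval: 0.05138 ± 0.00784 → (0.0435, 0.0592).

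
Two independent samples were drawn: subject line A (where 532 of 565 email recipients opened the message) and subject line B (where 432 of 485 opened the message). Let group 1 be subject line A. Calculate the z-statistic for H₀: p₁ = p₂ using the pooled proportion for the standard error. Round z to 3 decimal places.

p̂₁ = 532/565 = 0.94159, p̂₂ = 432/485 = 0.89072.
Pooling: p̂ = 964/1050 = 0.91810.
SE = √[p̂(1−p̂)(1/n₁+1/n₂)] = √[0.91810·0.08190·(1/565+1/485)] ≈ 0.016975.
z = (p̂₁ − p̂₂)/SE = (0.94159 − 0.89072)/0.016975 = 0.05087/0.016975 = 2.997.

z = 2.997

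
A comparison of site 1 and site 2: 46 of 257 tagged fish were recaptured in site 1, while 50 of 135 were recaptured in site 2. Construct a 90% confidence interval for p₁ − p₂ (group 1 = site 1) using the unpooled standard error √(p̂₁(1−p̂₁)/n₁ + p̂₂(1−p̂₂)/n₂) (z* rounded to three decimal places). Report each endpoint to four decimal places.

(-0.2703, -0.1125)

p̂₁ = 46/257 = 0.17899, p̂₂ = 50/135 = 0.37037; p̂₁ − p̂₂ = -0.19138.
SE = √(0.000571796 + 0.001727379) = √0.002299175 = 0.047950.
z* = 1.645 at the 90% level. Margin = 1.645·0.047950 = 0.07888.
So the interval runs from -0.2703 to -0.1125.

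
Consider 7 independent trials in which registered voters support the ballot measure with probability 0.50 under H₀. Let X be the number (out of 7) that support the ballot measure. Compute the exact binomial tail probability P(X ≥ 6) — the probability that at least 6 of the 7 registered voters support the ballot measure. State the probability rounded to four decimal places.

P = 0.0625

X is binomial with n = 7 and p = 0.50.
P(X ≥ 6) = C(7,6)·0.50^6·0.50^1 + C(7,7)·0.50^7·0.50^0.
= 0.054688 + 0.007812 = 0.0625.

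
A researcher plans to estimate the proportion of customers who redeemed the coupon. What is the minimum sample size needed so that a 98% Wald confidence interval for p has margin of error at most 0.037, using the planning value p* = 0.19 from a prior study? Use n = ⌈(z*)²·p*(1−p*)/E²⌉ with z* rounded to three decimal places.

The 98% critical value is z* = 2.326.
p*(1−p*) = 0.1539.
Required n before rounding: 5.410276 × 0.1539 / 0.037² = 608.211.
⌈608.211⌉ = 609.

n = 609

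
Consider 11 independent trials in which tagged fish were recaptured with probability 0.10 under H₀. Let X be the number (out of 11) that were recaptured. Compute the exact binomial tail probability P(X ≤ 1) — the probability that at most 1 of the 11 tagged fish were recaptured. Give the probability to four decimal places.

P = 0.6974

X ~ Binomial(n=11, p=0.10).
P(X ≤ 1) = C(11,0)·0.10^0·0.90^11 + C(11,1)·0.10^1·0.90^10.
= 0.313811 + 0.383546 = 0.6974.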